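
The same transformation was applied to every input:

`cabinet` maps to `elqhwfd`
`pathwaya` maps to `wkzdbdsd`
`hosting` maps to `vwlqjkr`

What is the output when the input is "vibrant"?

eudqwyl

In each case the input is transformed by: move the first 2 characters to the end (rotate left by 2), then shift every letter 3 places forward in the alphabet (wrapping around).
Applying both steps to "vibrant": "brantvi", then "eudqwyl".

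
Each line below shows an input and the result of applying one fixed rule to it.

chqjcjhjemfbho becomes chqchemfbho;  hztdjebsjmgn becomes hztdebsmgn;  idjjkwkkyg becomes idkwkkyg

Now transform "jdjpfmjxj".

dpfmx

Looking at the pairs, the operation is to remove every "j".
"jdjpfmjxj" → "dpfmx".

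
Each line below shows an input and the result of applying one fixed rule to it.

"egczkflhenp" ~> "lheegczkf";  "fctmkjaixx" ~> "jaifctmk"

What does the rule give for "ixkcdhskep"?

Rule — delete the last 2 characters, then move the last 3 characters to the front (rotate right by 3).
Applying both steps to "ixkcdhskep": "ixkcdhsk", then "hskixkcd".

hskixkcd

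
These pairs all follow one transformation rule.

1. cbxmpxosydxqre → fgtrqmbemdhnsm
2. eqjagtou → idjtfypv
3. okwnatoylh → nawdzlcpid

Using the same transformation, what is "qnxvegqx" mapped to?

In each case the input is transformed by: shift every letter 11 places backward in the alphabet (wrapping around), then move the last 3 characters to the front (rotate right by 3).
Working it through for "qnxvegqx": intermediate "fcmktvfm", final "vfmfcmkt".

vfmfcmkt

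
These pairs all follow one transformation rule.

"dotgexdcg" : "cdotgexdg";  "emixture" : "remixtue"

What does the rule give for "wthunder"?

ewthundr

Each output is the input with this applied: move the last character to the front, then swap the first and last characters.
For "wthunder", step one produces "rwthunde"; step two turns that into "ewthundr".
(Check on "dotgexdcg": → "gdotgexdc" → "cdotgexdg" ✓)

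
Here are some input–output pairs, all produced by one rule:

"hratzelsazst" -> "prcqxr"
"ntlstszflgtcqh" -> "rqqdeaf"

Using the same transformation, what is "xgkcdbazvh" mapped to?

eazxf

The rule is to shift every letter 2 places backward in the alphabet (wrapping around), then keep every other character starting from the second (positions 2nd, 4th, 6th, ...).
Starting from "xgkcdbazvh": after the first operation, "veiabzyxtf"; after the second, "eazxf".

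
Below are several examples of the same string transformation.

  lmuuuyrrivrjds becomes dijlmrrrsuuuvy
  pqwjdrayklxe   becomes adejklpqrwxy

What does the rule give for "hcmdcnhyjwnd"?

The pattern: sort the characters into alphabetical order.
Applying that to "hcmdcnhyjwnd" gives "ccddhhjmnnwy".

ccddhhjmnnwy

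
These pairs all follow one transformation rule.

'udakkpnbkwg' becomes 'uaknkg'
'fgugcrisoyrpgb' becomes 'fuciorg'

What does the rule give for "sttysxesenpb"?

stseep

In each case the input is transformed by: keep every other character starting from the first (positions 1st, 3rd, 5th, ...).
For "sttysxesenpb" the result is "stseep".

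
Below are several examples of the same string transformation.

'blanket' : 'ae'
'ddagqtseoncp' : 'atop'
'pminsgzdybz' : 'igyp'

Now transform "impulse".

In each case the input is transformed by: move the first character to the end, then keep one character in every 3, starting at position 2 (positions 2nd, 5th, 8th, ...).
Starting from "impulse": after the first operation, "mpulsei"; after the second, "ps".

ps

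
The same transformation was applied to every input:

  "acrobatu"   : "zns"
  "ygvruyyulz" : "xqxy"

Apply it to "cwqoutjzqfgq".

The pattern: keep one character in every 3, starting at position 1 (positions 1st, 4th, 7th, ...), then shift every letter 1 place backward in the alphabet (wrapping around).
So "cwqoutjzqfgq" becomes "bnie".

bnie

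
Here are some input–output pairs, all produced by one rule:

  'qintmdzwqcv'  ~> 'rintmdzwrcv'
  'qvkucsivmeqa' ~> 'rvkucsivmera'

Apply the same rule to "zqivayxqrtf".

zrivayxrrtf

The rule is to replace every "q" with "r".
So "zqivayxqrtf" becomes "zrivayxrrtf".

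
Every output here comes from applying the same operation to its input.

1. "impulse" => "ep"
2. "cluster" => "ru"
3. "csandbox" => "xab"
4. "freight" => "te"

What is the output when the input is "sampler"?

rm

Looking at the pairs, the operation is to move the last 2 characters to the front (rotate right by 2), then keep one character in every 3, starting at position 2 (positions 2nd, 5th, 8th, ...).
On "sampler" that produces "rm".
(Check on "impulse": → "seimpul" → "ep" ✓)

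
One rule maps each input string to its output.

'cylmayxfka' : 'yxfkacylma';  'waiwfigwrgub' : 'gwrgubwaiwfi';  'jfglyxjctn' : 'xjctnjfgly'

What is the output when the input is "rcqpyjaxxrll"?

The rule is to swap the front and back halves of the string.
On "rcqpyjaxxrll" that produces "axxrllrcqpyj".

axxrllrcqpyj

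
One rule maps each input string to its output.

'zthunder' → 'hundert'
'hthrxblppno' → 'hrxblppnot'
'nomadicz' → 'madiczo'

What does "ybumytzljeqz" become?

Rule — delete the first character, then move the first character to the end.
Applying both steps to "ybumytzljeqz": "bumytzljeqz", then "umytzljeqzb".

umytzljeqzb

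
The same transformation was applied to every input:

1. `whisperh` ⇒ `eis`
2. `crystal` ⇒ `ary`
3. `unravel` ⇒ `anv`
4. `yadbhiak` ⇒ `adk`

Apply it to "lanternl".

The pattern: sort the characters into alphabetical order, then keep one character in every 3, starting at position 1 (positions 1st, 4th, 7th, ...).
Starting from "lanternl": after the first operation, "aellnnrt"; after the second, "alr".

alr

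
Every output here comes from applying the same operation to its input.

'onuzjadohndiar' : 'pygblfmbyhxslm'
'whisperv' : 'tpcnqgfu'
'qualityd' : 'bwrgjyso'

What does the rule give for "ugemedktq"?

oribckces

The rule is to reverse the string, then shift every letter 2 places backward in the alphabet (wrapping around).
Working it through for "ugemedktq": intermediate "qtkdemegu", final "oribckces".
(Check on "onuzjadohndiar": → "raidnhodajzuno" → "pygblfmbyhxslm" ✓)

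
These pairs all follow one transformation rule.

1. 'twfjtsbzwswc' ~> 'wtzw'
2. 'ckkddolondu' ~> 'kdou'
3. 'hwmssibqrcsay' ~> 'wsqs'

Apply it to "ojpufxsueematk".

jfumk

Rule — keep one character in every 3, starting at position 2 (positions 2nd, 5th, 8th, ...).
For "ojpufxsueematk" the result is "jfumk".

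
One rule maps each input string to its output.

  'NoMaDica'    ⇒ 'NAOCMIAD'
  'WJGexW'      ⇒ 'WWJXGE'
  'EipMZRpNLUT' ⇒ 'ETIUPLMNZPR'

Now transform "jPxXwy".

The pattern: take characters alternately from the front and the back (1st, last, 2nd, 2nd-last, ...), then convert every letter to uppercase.
For "jPxXwy" the result is "JYPWXX".
(Check on "WJGexW": → "WWJxGe" → "WWJXGE" ✓)

JYPWXX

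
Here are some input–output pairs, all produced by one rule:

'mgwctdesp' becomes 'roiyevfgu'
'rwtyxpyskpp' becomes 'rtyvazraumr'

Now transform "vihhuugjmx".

zxkjjwwilo

Rule — shift every letter 2 places forward in the alphabet (wrapping around), then move the last character to the front.
Working it through for "vihhuugjmx": intermediate "xkjjwwiloz", final "zxkjjwwilo".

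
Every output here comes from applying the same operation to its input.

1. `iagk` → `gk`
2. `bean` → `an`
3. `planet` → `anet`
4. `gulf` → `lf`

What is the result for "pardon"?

Rule — delete the first 2 characters.
For "pardon" the result is "rdon".

rdon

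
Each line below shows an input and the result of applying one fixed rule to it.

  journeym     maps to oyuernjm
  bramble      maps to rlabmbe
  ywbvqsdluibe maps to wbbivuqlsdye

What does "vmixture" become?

The rule is to take characters alternately from the front and the back (1st, last, 2nd, 2nd-last, ...), then move the first 2 characters to the end (rotate left by 2).
Doing the same to "vmixture": "mriuxtve".

mriuxtve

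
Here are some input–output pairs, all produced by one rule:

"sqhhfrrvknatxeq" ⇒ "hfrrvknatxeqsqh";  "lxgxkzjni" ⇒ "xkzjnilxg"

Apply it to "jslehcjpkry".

Looking at the pairs, the operation is to move the first 3 characters to the end (rotate left by 3).
Doing the same to "jslehcjpkry": "ehcjpkryjsl".

ehcjpkryjsl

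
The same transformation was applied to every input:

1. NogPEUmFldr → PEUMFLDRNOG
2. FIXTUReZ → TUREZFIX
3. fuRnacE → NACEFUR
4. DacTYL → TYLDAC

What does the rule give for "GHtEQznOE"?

EQZNOEGHT

In each case the input is transformed by: move the first 3 characters to the end (rotate left by 3), then convert every letter to uppercase.
Applying both steps to "GHtEQznOE": "EQznOEGHt", then "EQZNOEGHT".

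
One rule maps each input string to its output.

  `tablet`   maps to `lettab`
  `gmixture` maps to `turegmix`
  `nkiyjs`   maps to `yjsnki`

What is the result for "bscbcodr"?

Each output is the input with this applied: swap the front and back halves of the string.
Doing the same to "bscbcodr": "codrbscb".

codrbscb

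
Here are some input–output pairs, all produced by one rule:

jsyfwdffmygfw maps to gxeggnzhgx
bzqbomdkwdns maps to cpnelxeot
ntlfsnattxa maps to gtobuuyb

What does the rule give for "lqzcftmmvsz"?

The transformation: delete the first 3 characters, then shift every letter 1 place forward in the alphabet (wrapping around).
For "lqzcftmmvsz", step one produces "cftmmvsz"; step two turns that into "dgunnwta".

dgunnwta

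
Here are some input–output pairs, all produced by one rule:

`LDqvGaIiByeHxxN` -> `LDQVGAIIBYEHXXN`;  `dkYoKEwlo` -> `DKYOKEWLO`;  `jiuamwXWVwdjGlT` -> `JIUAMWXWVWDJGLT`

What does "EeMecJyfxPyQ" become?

Rule — convert every letter to uppercase.
Applying that to "EeMecJyfxPyQ" gives "EEMECJYFXPYQ".

EEMECJYFXPYQ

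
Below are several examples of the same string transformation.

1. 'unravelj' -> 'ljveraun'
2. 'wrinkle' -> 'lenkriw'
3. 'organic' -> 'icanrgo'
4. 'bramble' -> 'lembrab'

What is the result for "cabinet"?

etinabc

The transformation: reverse the string, then swap each adjacent pair of characters (1↔2, 3↔4, ...).
Working it through for "cabinet": intermediate "tenibac", final "etinabc".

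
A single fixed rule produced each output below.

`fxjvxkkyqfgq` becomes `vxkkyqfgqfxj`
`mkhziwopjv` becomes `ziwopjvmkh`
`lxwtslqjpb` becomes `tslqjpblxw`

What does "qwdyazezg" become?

Each output is the input with this applied: move the first 3 characters to the end (rotate left by 3).
"qwdyazezg" → "yazezgqwd".

yazezgqwd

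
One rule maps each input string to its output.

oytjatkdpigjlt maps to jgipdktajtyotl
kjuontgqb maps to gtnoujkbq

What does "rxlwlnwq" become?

nlwlxrqw

What's happening: move the last 2 characters to the front (rotate right by 2), then reverse the string.
On "rxlwlnwq": the first step gives "wqrxlwln", and the second then gives "nlwlxrqw".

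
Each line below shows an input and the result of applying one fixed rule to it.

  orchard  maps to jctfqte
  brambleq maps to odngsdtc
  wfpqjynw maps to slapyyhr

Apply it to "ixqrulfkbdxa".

twnhmdfzckzs

The transformation: shift every letter 2 places forward in the alphabet (wrapping around), then move the first 3 characters to the end (rotate left by 3).
Starting from "ixqrulfkbdxa": after the first operation, "kzstwnhmdfzc"; after the second, "twnhmdfzckzs".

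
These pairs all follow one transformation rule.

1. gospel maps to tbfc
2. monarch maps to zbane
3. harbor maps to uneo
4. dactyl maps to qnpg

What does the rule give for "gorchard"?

In each case the input is transformed by: shift every letter 13 places forward in the alphabet (wrapping around) — i.e. ROT13, then delete the last 2 characters.
"gorchard" → "tbepun".

tbepun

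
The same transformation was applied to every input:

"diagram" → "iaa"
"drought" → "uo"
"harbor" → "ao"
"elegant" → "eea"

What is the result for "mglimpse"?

ie

Rule — swap each adjacent pair of characters (1↔2, 3↔4, ...), then keep only the vowels.
Doing the same to "mglimpse": "ie".
(Check on "harbor": → "ahbrro" → "ao" ✓)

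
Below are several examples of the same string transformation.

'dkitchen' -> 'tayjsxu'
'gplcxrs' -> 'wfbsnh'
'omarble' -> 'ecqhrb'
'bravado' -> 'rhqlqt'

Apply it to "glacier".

wbqsyu

Looking at the pairs, the operation is to delete the last character, then shift every letter 10 places backward in the alphabet (wrapping around).
On "glacier" that produces "wbqsyu".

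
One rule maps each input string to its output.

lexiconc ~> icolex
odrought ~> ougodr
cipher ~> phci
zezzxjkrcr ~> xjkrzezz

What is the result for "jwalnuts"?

Each output is the input with this applied: delete the last 2 characters, then swap the front and back halves of the string.
Applying both steps to "jwalnuts": "jwalnu", then "lnujwa".

lnujwa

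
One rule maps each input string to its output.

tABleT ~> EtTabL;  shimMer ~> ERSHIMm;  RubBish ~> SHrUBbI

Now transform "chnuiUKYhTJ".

The pattern: flip the case of every letter, then move the last 2 characters to the front (rotate right by 2).
Applying that to "chnuiUKYhTJ" gives "tjCHNUIukyH".
(Check on "shimMer": → "SHIMmER" → "ERSHIMm" ✓)

tjCHNUIukyH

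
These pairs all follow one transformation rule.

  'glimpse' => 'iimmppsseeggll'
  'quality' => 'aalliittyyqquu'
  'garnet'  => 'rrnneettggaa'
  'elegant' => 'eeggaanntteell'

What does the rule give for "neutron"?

uuttrroonnnnee

Looking at the pairs, the operation is to move the first 2 characters to the end (rotate left by 2), then double every character.
For "neutron", step one produces "utronne"; step two turns that into "uuttrroonnnnee".
(Check on "elegant": → "egantel" → "eeggaanntteell" ✓)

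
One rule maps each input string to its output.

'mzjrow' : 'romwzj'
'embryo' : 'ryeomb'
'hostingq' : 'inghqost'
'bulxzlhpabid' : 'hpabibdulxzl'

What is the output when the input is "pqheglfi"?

In each case the input is transformed by: swap the first and last characters, then swap the front and back halves of the string.
On "pqheglfi": the first step gives "iqheglfp", and the second then gives "glfpiqhe".

glfpiqhe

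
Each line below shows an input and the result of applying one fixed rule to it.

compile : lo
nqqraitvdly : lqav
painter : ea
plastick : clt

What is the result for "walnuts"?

What's happening: move the last 3 characters to the front (rotate right by 3), then keep one character in every 3, starting at position 2 (positions 2nd, 5th, 8th, ...).
Working it through for "walnuts": intermediate "utswaln", final "ta".

ta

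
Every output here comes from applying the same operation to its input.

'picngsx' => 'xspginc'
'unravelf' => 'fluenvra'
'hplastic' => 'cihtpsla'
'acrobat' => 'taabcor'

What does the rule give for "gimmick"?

kcgiimm

Each output is the input with this applied: move the last character to the front, then take characters alternately from the front and the back (1st, last, 2nd, 2nd-last, ...).
Starting from "gimmick": after the first operation, "kgimmic"; after the second, "kcgiimm".
(Check on "acrobat": → "tacroba" → "taabcor" ✓)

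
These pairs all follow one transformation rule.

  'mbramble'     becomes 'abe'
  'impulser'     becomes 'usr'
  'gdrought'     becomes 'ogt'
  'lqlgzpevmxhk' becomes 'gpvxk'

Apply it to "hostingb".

What's happening: delete the first 3 characters, then keep every other character starting from the first (positions 1st, 3rd, 5th, ...).
On "hostingb": the first step gives "tingb", and the second then gives "tnb".

tnb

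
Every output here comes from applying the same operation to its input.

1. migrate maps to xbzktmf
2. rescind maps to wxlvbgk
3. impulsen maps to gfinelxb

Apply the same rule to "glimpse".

xebfilz

Rule — swap the first and last characters, then shift every letter 7 places backward in the alphabet (wrapping around).
Applying both steps to "glimpse": "elimpsg", then "xebfilz".
(Check on "impulsen": → "nmpulsei" → "gfinelxb" ✓)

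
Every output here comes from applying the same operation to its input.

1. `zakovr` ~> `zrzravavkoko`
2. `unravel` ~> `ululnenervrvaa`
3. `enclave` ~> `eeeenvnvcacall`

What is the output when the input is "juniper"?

jrjrueuenpnpii

The transformation: double every character, then take characters alternately from the front and the back (1st, last, 2nd, 2nd-last, ...).
On "juniper": the first step gives "jjuunniippeerr", and the second then gives "jrjrueuenpnpii".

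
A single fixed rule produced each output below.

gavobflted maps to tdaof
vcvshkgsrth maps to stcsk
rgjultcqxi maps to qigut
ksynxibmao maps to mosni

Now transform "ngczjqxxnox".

In each case the input is transformed by: keep every other character starting from the second (positions 2nd, 4th, 6th, ...), then move the first 3 characters to the end (rotate left by 3).
Starting from "ngczjqxxnox": after the first operation, "gzqxo"; after the second, "xogzq".

xogzq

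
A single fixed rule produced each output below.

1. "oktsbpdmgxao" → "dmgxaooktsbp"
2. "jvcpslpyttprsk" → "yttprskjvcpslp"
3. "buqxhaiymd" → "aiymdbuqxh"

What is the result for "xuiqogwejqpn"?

Rule — swap the front and back halves of the string.
Applying that to "xuiqogwejqpn" gives "wejqpnxuiqog".

wejqpnxuiqog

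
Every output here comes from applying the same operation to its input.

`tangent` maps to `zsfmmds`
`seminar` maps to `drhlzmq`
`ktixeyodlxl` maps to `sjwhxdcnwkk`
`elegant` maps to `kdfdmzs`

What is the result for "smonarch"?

The transformation: shift every letter 1 place backward in the alphabet (wrapping around), then swap each adjacent pair of characters (1↔2, 3↔4, ...).
Applying both steps to "smonarch": "rlnmzqbg", then "lrmnqzgb".
(Check on "tangent": → "szmfdms" → "zsfmmds" ✓)

lrmnqzgb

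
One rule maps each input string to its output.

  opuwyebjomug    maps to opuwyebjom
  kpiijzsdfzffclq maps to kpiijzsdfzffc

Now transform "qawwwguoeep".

The rule is to delete the last 2 characters.
So "qawwwguoeep" becomes "qawwwguoe".

qawwwguoe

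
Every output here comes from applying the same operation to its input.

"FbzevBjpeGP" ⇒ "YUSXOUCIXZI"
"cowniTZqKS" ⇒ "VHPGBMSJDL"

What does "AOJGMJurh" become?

Looking at the pairs, the operation is to shift every letter 7 places backward in the alphabet (wrapping around), then convert every letter to uppercase.
On "AOJGMJurh": the first step gives "THCZFCnka", and the second then gives "THCZFCNKA".

THCZFCNKA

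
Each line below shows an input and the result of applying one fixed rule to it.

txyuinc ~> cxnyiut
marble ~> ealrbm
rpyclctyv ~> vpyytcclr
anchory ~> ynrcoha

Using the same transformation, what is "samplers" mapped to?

Looking at the pairs, the operation is to take characters alternately from the front and the back (1st, last, 2nd, 2nd-last, ...), then move the first character to the end.
Starting from "samplers": after the first operation, "ssarmepl"; after the second, "sarmepls".

sarmepls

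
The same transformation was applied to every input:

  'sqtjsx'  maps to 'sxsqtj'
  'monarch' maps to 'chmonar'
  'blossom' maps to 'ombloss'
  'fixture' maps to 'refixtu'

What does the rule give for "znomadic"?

icznomad

Looking at the pairs, the operation is to move the last 2 characters to the front (rotate right by 2).
Doing the same to "znomadic": "icznomad".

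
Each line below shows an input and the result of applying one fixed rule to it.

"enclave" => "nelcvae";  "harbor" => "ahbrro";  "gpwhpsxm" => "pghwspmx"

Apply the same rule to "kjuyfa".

jkyuaf

The rule is to swap each adjacent pair of characters (1↔2, 3↔4, ...).
On "kjuyfa" that produces "jkyuaf".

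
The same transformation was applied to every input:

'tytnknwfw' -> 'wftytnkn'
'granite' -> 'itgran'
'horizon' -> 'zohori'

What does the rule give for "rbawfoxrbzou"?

zorbawfoxrb

Rule — delete the last character, then move the last 2 characters to the front (rotate right by 2).
Working it through for "rbawfoxrbzou": intermediate "rbawfoxrbzo", final "zorbawfoxrb".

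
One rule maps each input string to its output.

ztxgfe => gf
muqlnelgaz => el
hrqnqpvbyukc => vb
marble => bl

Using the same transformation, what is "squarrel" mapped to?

The rule is to swap the front and back halves of the string, then keep only the first 2 characters.
Working it through for "squarrel": intermediate "rrelsqua", final "rr".

rr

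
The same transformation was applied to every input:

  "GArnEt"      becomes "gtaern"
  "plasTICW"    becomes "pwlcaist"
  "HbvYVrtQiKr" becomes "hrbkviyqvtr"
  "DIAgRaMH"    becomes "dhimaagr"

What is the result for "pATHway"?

The rule is to take characters alternately from the front and the back (1st, last, 2nd, 2nd-last, ...), then convert every letter to lowercase.
Starting from "pATHway": after the first operation, "pyAaTwH"; after the second, "pyaatwh".

pyaatwh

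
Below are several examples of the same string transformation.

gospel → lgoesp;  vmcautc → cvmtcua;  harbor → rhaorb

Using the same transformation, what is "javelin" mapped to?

njaivle

Each output is the input with this applied: swap the first and last characters, then take characters alternately from the front and the back (1st, last, 2nd, 2nd-last, ...).
Working it through for "javelin": intermediate "navelij", final "njaivle".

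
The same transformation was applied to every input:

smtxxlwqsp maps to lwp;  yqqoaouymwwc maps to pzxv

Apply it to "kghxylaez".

fxd

Each output is the input with this applied: keep one character in every 3, starting at position 2 (positions 2nd, 5th, 8th, ...), then shift every letter 1 place backward in the alphabet (wrapping around).
On "kghxylaez" that produces "fxd".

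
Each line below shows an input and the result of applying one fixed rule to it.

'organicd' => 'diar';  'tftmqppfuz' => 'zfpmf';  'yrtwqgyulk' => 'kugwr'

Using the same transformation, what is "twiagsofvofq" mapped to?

The rule is to reverse the string, then keep every other character starting from the first (positions 1st, 3rd, 5th, ...).
For "twiagsofvofq", step one produces "qfovfosgaiwt"; step two turns that into "qofsaw".

qofsaw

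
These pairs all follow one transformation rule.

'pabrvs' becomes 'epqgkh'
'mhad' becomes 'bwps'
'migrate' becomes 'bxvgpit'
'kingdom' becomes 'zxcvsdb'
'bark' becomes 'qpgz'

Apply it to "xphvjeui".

mewkytjx

In each case the input is transformed by: shift every letter 11 places backward in the alphabet (wrapping around).
On "xphvjeui" that produces "mewkytjx".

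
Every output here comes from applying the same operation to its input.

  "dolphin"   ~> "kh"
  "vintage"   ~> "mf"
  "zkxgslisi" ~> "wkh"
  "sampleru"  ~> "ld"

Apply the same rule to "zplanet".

Each output is the input with this applied: keep one character in every 3, starting at position 3 (positions 3rd, 6th, 9th, ...), then shift every letter 1 place backward in the alphabet (wrapping around).
For "zplanet", step one produces "le"; step two turns that into "kd".

kd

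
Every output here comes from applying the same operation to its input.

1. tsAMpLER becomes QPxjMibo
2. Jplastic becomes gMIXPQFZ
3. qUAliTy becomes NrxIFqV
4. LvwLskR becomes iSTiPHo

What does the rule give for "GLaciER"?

What's happening: flip the case of every letter, then shift every letter 3 places backward in the alphabet (wrapping around).
On "GLaciER": the first step gives "glACIer", and the second then gives "diXZFbo".

diXZFbo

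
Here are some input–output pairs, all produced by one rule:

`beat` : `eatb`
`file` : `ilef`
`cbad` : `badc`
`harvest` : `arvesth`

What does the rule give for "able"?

The pattern: move the first character to the end.
"able" → "blea".

blea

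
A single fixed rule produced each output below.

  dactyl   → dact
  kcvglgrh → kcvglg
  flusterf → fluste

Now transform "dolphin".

The rule is to delete the last 2 characters.
So "dolphin" becomes "dolph".

dolph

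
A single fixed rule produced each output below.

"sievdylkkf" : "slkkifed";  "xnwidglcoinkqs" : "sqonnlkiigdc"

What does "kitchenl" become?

lkihec

What's happening: sort the characters into reverse alphabetical order, then delete the first 2 characters.
Applying both steps to "kitchenl": "tnlkihec", then "lkihec".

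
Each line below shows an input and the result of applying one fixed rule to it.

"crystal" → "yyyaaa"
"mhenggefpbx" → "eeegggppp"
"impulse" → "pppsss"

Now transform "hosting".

The pattern: keep one character in every 3, starting at position 3 (positions 3rd, 6th, 9th, ...), then repeat every character 3 times.
On "hosting": the first step gives "sn", and the second then gives "sssnnn".

sssnnn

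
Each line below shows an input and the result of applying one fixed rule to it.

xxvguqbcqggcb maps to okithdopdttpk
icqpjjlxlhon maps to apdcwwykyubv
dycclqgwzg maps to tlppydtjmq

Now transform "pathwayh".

ungujnlc

What's happening: shift every letter 13 places forward in the alphabet (wrapping around) — i.e. ROT13, then swap the first and last characters.
"pathwayh" → "cngujnlu" → "ungujnlc".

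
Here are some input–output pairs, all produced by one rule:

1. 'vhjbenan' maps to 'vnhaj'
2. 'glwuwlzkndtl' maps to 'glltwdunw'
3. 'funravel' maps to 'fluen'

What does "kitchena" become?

kaint

Rule — take characters alternately from the front and the back (1st, last, 2nd, 2nd-last, ...), then delete the last 3 characters.
Applying both steps to "kitchena": "kaintech", then "kaint".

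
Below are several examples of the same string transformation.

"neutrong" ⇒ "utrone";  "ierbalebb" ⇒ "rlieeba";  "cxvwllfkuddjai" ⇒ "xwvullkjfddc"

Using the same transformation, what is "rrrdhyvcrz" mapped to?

Each output is the input with this applied: delete the last 2 characters, then sort the characters into reverse alphabetical order.
For "rrrdhyvcrz", step one produces "rrrdhyvc"; step two turns that into "yvrrrhdc".
(Check on "cxvwllfkuddjai": → "cxvwllfkuddj" → "xwvullkjfddc" ✓)

yvrrrhdc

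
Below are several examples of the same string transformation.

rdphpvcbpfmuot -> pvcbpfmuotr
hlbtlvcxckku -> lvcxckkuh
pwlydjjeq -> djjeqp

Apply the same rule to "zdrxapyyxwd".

apyyxwdz

The pattern: move the first character to the end, then delete the first 3 characters.
Starting from "zdrxapyyxwd": after the first operation, "drxapyyxwdz"; after the second, "apyyxwdz".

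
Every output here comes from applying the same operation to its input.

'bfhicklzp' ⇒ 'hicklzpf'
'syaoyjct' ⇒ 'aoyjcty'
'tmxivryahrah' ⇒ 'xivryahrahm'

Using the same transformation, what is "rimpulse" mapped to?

Looking at the pairs, the operation is to delete the first character, then move the first character to the end.
Starting from "rimpulse": after the first operation, "impulse"; after the second, "mpulsei".

mpulsei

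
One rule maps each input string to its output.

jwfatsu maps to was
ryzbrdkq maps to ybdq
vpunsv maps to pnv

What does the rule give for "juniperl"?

uiel

The transformation: keep every other character starting from the second (positions 2nd, 4th, 6th, ...).
For "juniperl" the result is "uiel".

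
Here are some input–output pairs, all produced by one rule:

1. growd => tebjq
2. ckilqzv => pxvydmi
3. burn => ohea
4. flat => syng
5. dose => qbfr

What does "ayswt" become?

nlfjg

In each case the input is transformed by: shift every letter 13 places forward in the alphabet (wrapping around) — i.e. ROT13.
For "ayswt" the result is "nlfjg".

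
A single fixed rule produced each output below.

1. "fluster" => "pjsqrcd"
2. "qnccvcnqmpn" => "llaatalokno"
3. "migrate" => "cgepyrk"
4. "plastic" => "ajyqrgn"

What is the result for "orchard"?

The transformation: shift every letter 2 places backward in the alphabet (wrapping around), then swap the first and last characters.
On "orchard": the first step gives "mpafypb", and the second then gives "bpafypm".

bpafypm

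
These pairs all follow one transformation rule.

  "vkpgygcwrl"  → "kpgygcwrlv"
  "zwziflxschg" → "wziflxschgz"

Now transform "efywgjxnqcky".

The transformation: move the first character to the end.
On "efywgjxnqcky" that produces "fywgjxnqckye".

fywgjxnqckye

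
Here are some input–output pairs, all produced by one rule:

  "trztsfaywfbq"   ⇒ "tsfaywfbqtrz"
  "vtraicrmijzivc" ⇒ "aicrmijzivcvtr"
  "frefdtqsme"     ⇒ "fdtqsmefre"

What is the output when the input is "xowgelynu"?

Rule — move the first 3 characters to the end (rotate left by 3).
For "xowgelynu" the result is "gelynuxow".

gelynuxow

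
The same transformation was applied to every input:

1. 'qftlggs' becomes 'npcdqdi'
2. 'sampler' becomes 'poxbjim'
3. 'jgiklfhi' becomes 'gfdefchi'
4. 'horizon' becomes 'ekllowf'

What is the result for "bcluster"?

In each case the input is transformed by: shift every letter 3 places backward in the alphabet (wrapping around), then take characters alternately from the front and the back (1st, last, 2nd, 2nd-last, ...).
Applying both steps to "bcluster": "yzirpqbo", then "yozbiqrp".

yozbiqrp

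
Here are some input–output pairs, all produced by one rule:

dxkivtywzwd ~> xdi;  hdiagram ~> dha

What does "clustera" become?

The rule is to swap each adjacent pair of characters (1↔2, 3↔4, ...), then keep only the first 3 characters.
Working it through for "clustera": intermediate "lcsuetar", final "lcs".

lcs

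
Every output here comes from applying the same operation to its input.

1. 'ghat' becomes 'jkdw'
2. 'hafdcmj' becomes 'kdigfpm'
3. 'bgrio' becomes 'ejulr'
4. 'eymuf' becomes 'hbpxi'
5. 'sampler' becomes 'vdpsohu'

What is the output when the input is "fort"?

iruw

What's happening: shift every letter 3 places forward in the alphabet (wrapping around).
On "fort" that produces "iruw".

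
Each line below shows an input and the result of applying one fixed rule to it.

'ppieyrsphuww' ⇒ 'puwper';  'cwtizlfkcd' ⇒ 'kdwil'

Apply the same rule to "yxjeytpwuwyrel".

wwrlxet

Looking at the pairs, the operation is to keep every other character starting from the second (positions 2nd, 4th, 6th, ...), then move the first 3 characters to the end (rotate left by 3).
For "yxjeytpwuwyrel", step one produces "xetwwrl"; step two turns that into "wwrlxet".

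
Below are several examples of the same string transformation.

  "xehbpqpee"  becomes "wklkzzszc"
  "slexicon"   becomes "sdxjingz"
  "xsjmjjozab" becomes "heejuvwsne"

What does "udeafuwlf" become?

vaprgapyz

Rule — shift every letter 5 places backward in the alphabet (wrapping around), then move the first 3 characters to the end (rotate left by 3).
Starting from "udeafuwlf": after the first operation, "pyzvaprga"; after the second, "vaprgapyz".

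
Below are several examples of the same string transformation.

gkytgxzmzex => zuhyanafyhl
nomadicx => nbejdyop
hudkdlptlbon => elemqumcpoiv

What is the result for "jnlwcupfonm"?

The rule is to shift every letter 1 place forward in the alphabet (wrapping around), then move the first 2 characters to the end (rotate left by 2).
Working it through for "jnlwcupfonm": intermediate "komxdvqgpon", final "mxdvqgponko".

mxdvqgponko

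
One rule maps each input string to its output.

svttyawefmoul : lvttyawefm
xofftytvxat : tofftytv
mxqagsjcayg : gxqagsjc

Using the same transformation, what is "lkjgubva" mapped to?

akjgu

What's happening: swap the first and last characters, then delete the last 3 characters.
Applying both steps to "lkjgubva": "akjgubvl", then "akjgu".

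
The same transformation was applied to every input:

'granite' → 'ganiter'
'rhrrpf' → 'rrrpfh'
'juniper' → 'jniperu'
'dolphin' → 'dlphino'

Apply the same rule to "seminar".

sminare

The rule is to move the first character to the end, then swap the first and last characters.
For "seminar" the result is "sminare".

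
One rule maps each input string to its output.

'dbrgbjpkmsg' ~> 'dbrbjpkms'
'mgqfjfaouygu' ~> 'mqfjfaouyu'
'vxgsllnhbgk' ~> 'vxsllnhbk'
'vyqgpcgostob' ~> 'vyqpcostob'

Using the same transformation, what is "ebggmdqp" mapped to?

Each output is the input with this applied: remove every "g".
For "ebggmdqp" the result is "ebmdqp".

ebmdqp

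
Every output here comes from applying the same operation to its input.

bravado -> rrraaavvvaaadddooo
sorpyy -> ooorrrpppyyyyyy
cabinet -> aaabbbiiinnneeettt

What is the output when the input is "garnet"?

aaarrrnnneeettt

In each case the input is transformed by: repeat every character 3 times, then delete the first 3 characters.
"garnet" → "gggaaarrrnnneeettt" → "aaarrrnnneeettt".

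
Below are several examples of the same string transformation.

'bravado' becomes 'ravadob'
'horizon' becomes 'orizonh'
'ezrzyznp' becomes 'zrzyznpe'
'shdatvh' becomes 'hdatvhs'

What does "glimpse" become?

limpseg

The transformation: move the first character to the end.
For "glimpse" the result is "limpseg".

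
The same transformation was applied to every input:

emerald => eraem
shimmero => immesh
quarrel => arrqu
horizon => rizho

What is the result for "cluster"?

ustcl

The rule is to delete the last 2 characters, then move the first 2 characters to the end (rotate left by 2).
"cluster" → "clust" → "ustcl".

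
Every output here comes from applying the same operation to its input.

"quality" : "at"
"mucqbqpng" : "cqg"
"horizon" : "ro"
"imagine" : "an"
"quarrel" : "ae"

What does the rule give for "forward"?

The transformation: keep one character in every 3, starting at position 3 (positions 3rd, 6th, 9th, ...).
For "forward" the result is "rr".

rr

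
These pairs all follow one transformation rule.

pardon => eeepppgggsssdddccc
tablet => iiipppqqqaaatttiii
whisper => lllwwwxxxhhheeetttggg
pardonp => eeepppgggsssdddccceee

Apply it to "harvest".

Rule — shift every letter 11 places backward in the alphabet (wrapping around), then repeat every character 3 times.
Applying that to "harvest" gives "wwwpppgggkkkttthhhiii".
(Check on "whisper": → "lwxhetg" → "lllwwwxxxhhheeetttggg" ✓)

wwwpppgggkkkttthhhiii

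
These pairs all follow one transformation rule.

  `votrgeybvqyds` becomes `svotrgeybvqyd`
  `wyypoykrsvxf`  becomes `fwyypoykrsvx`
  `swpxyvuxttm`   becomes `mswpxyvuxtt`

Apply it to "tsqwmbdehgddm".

Each output is the input with this applied: move the last character to the front.
Applying that to "tsqwmbdehgddm" gives "mtsqwmbdehgdd".

mtsqwmbdehgdd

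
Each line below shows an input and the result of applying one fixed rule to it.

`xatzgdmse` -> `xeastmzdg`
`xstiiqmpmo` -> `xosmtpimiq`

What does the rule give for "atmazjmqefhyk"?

What's happening: take characters alternately from the front and the back (1st, last, 2nd, 2nd-last, ...).
Doing the same to "atmazjmqefhyk": "aktymhafzejqm".

aktymhafzejqm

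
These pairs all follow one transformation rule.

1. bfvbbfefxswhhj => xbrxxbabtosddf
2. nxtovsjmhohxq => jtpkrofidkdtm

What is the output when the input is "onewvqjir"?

The pattern: shift every letter 4 places backward in the alphabet (wrapping around).
For "onewvqjir" the result is "kjasrmfen".

kjasrmfen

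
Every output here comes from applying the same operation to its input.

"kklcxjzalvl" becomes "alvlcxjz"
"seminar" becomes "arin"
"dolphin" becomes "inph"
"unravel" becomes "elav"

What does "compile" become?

The pattern: delete the first 3 characters, then swap the front and back halves of the string.
Applying both steps to "compile": "pile", then "lepi".

lepi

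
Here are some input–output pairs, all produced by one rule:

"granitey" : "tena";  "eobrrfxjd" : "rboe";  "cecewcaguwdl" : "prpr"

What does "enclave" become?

Looking at the pairs, the operation is to shift every letter 13 places forward in the alphabet (wrapping around) — i.e. ROT13, then keep only the first 4 characters.
Doing the same to "enclave": "rapy".
(Check on "granitey": → "tenavgrl" → "tena" ✓)

rapy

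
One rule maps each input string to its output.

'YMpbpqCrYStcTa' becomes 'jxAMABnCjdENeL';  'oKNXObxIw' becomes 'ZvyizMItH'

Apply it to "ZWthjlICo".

The transformation: flip the case of every letter, then shift every letter 11 places forward in the alphabet (wrapping around).
Working it through for "ZWthjlICo": intermediate "zwTHJLicO", final "khESUWtnZ".

khESUWtnZ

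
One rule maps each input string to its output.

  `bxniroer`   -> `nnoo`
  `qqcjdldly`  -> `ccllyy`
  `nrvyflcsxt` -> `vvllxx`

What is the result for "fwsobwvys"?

sswwss

Looking at the pairs, the operation is to keep one character in every 3, starting at position 3 (positions 3rd, 6th, 9th, ...), then double every character.
Applying that to "fwsobwvys" gives "sswwss".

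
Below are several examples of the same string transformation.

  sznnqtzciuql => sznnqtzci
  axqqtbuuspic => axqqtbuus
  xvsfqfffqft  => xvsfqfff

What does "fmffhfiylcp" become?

fmffhfiy

In each case the input is transformed by: delete the last 3 characters.
"fmffhfiylcp" → "fmffhfiy".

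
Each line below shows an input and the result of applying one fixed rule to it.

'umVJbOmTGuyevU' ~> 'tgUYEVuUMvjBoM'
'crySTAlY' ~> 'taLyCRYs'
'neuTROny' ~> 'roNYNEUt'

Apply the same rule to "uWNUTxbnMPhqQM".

NmpHQqmUwnutXB

The transformation: swap the front and back halves of the string, then flip the case of every letter.
Starting from "uWNUTxbnMPhqQM": after the first operation, "nMPhqQMuWNUTxb"; after the second, "NmpHQqmUwnutXB".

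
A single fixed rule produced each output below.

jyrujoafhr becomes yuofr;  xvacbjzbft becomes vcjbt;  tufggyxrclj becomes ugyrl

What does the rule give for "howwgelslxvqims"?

owesxqm

Looking at the pairs, the operation is to keep every other character starting from the second (positions 2nd, 4th, 6th, ...).
Doing the same to "howwgelslxvqims": "owesxqm".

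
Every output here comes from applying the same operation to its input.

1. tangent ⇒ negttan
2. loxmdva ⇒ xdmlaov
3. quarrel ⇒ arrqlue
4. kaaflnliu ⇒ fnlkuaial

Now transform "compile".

What's happening: take characters alternately from the front and the back (1st, last, 2nd, 2nd-last, ...), then move the last 3 characters to the front (rotate right by 3).
On "compile": the first step gives "ceolmip", and the second then gives "mipceol".

mipceol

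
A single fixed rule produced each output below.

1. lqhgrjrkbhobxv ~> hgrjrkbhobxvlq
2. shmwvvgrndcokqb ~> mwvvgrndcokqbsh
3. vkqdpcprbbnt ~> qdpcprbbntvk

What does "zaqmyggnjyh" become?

Rule — move the first 2 characters to the end (rotate left by 2).
So "zaqmyggnjyh" becomes "qmyggnjyhza".

qmyggnjyhza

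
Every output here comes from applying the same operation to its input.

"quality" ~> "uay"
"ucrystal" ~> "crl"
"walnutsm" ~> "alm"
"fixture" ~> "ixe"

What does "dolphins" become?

ols

Looking at the pairs, the operation is to swap each adjacent pair of characters (1↔2, 3↔4, ...), then keep one character in every 3, starting at position 1 (positions 1st, 4th, 7th, ...).
Applying both steps to "dolphins": "odplihsn", then "ols".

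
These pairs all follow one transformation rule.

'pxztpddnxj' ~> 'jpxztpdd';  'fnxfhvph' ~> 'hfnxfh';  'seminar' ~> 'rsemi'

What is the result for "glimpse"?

In each case the input is transformed by: move the last 3 characters to the front (rotate right by 3), then delete the first 2 characters.
On "glimpse" that produces "eglim".

eglim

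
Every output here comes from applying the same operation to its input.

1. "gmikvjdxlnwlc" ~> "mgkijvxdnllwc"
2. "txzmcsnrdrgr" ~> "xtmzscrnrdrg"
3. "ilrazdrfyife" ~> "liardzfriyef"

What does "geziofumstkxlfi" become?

In each case the input is transformed by: swap each adjacent pair of characters (1↔2, 3↔4, ...).
On "geziofumstkxlfi" that produces "egizfomutsxkfli".

egizfomutsxkfli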